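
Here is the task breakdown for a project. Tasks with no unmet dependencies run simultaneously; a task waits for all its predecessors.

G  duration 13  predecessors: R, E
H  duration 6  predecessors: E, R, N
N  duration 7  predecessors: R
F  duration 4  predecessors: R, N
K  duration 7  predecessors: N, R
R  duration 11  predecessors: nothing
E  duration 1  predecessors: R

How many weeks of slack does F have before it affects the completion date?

Critical path: R→N→K = 11+7+7 = 25, so the finish is 25 weeks.
The longest chain containing F totals 22 weeks.
Float = 25 − 22 = 3.

3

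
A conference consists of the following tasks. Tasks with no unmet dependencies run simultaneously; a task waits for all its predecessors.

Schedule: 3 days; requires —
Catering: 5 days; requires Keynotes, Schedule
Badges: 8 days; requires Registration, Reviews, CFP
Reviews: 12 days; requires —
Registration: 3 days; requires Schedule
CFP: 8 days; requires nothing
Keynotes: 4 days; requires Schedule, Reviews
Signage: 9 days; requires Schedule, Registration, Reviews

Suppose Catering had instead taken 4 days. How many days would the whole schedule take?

As given, the longest chain is Reviews→Keynotes→Catering = 12+4+5 = 21, so the finish is 21 days.
Since Catering is critical, the -1 change carries straight to that chain (now 20 days).
New critical path: Reviews→Signage = 12+9 = 21 ⇒ 21 days.

21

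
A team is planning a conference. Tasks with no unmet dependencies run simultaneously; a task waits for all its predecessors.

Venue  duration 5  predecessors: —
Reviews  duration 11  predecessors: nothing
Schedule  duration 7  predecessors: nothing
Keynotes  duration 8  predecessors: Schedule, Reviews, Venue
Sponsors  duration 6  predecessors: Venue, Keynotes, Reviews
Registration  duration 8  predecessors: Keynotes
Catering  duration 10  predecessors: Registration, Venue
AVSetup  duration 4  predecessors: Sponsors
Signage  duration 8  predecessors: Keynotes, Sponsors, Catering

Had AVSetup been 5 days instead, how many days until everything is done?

45

Actual critical path: Reviews→Keynotes→Registration→Catering→Signage = 11+8+8+10+8 = 45 ⇒ 45 days.
AVSetup has 16 days of float (longest path through it is 29).
That remains the longest chain; total 45 days.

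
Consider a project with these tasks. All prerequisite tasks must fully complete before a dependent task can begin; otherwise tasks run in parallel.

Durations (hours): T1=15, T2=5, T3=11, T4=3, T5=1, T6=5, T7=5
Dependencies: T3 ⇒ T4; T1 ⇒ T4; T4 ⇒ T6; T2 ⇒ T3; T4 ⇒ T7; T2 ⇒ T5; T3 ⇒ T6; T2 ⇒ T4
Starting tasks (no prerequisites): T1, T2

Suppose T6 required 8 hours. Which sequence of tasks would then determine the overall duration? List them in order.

T2, T3, T4, T6

As given, the longest chain is T2→T3→T4→T6 = 5+11+3+5 = 24, so the finish is 24 hours.
T6 is on the critical path; changing it to 8 makes that path 27 hours.
No other chain overtakes it, so the finish is 27 hours.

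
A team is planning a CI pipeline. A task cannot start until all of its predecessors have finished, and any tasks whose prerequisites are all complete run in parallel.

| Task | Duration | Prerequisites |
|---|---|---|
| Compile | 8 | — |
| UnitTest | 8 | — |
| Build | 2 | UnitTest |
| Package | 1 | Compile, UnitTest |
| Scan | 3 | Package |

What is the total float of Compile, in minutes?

0

The longest chain is Compile→Package→Scan = 8+1+3 = 12; overall finish 12 minutes.
Compile finishes as early as 8 and must finish by 8.
Slack of Compile = 0 − 0 = 0 minutes.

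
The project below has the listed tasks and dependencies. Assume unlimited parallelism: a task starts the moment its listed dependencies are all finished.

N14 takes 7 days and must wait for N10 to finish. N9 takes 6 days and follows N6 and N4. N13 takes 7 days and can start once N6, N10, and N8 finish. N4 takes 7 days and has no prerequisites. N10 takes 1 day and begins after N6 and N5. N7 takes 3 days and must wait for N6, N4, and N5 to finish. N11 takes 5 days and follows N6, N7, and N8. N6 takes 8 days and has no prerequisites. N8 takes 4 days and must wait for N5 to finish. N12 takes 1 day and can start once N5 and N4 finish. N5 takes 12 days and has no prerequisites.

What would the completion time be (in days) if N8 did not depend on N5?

With the dependency in place, N5→N8→N13 = 12+4+7 = 23 sets the finish at 23 days.
Without N5→N8, N8's earliest start moves from 12 to 0.
New critical path: N5→N7→N11 = 12+3+5 = 20 ⇒ 20 days.

20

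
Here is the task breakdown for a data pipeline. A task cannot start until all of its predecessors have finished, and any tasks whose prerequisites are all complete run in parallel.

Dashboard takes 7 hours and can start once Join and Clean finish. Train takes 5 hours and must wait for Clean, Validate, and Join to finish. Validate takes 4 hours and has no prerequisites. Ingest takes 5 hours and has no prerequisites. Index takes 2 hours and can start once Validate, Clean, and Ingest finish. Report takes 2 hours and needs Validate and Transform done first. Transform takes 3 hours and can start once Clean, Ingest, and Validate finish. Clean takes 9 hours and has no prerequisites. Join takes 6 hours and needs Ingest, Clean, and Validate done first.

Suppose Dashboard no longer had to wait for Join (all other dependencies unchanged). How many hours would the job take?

Before: longest chain Clean→Join→Dashboard = 9+6+7 = 22, finish 22.
Without Join→Dashboard, Dashboard's earliest start moves from 15 to 9.
After: Clean→Join→Train = 9+6+5 = 20 → 20 hours.

20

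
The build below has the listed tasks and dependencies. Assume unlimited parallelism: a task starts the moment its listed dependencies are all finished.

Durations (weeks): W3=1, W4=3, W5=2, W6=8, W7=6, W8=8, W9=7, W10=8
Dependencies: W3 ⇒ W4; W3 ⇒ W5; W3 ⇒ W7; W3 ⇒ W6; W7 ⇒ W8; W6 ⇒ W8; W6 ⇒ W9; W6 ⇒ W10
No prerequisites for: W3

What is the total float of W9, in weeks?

1

Critical path: W3→W6→W8 = 1+8+8 = 17, so the finish is 17 weeks.
W9 finishes as early as 16 and must finish by 17.
Slack of W9 = 10 − 9 = 1 week.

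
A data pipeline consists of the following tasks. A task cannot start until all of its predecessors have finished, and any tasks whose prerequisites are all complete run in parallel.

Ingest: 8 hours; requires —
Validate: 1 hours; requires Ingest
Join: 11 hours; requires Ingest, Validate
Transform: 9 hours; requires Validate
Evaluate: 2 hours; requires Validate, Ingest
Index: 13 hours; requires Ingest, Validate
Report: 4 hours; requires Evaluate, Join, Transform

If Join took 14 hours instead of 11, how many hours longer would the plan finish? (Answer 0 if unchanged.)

The binding path is Ingest→Validate→Join→Report = 8+1+11+4 = 24; finish at 24 hours.
Since Join is critical, the +3 change carries straight to that chain (now 27 hours).
That remains the longest chain; total 27 hours.
Change in finish: 27 − 24 = +3 hours.

3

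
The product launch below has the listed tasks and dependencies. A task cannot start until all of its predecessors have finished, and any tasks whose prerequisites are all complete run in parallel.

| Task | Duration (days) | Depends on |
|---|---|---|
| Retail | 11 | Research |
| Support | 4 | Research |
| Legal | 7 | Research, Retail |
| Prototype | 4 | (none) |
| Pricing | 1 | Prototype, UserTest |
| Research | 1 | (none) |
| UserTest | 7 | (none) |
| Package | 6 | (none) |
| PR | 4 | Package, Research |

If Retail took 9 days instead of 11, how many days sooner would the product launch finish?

Baseline: Research→Retail→Legal = 1+11+7 = 19 → 19 days.
Since Retail is critical, the -2 change carries straight to that chain (now 17 days).
No other chain overtakes it, so the finish is 17 days.
Change in finish: 17 − 19 = -2 days.

2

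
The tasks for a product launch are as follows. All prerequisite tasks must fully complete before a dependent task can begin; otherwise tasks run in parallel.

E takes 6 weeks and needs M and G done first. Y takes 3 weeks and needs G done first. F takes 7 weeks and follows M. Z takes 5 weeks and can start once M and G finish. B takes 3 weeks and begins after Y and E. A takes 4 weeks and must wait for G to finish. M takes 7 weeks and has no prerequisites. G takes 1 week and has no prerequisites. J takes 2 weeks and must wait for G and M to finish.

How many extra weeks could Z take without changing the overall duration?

4

The longest chain is M→E→B = 7+6+3 = 16; overall finish 16 weeks.
The longest chain containing Z totals 12 weeks.
Slack of Z = 11 − 7 = 4 weeks.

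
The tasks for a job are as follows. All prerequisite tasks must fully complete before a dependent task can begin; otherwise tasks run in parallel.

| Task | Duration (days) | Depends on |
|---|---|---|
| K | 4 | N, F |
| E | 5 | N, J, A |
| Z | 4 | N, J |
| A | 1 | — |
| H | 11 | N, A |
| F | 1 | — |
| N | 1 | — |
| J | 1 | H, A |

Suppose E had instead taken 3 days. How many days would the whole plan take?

17

Baseline: A→H→J→E = 1+11+1+5 = 18 → 18 days.
Since E is critical, the -2 change carries straight to that chain (now 16 days).
The binding chain switches to A→H→J→Z = 1+11+1+4 = 17; finish 17 days.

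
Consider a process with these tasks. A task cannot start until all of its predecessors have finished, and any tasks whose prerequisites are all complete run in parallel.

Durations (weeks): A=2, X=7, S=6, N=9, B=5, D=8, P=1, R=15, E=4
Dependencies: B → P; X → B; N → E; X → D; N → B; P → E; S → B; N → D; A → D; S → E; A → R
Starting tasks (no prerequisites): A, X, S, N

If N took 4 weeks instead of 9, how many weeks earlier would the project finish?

The binding path is N→B→P→E = 9+5+1+4 = 19; finish at 19 weeks.
N lies on that path, so at 4 weeks the path becomes 14 weeks.
The binding chain switches to A→R = 2+15 = 17; finish 17 weeks.
Change in finish: 17 − 19 = -2 weeks.

2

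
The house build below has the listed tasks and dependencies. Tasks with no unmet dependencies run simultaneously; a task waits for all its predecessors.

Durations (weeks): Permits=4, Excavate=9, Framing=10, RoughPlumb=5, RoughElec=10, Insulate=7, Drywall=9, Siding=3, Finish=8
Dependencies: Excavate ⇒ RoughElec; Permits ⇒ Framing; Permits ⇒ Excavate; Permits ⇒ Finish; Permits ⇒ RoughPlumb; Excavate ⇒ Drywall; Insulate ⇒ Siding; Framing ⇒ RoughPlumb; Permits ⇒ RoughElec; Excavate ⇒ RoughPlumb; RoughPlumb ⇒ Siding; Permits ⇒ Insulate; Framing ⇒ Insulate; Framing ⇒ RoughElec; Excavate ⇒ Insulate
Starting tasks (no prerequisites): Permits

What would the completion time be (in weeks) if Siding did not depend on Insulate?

Original critical path: Permits→Framing→RoughElec = 4+10+10 = 24 ⇒ 24 weeks.
Without Insulate→Siding, Siding's earliest start moves from 21 to 19.
After: Permits→Framing→RoughElec = 4+10+10 = 24 → 24 weeks.

24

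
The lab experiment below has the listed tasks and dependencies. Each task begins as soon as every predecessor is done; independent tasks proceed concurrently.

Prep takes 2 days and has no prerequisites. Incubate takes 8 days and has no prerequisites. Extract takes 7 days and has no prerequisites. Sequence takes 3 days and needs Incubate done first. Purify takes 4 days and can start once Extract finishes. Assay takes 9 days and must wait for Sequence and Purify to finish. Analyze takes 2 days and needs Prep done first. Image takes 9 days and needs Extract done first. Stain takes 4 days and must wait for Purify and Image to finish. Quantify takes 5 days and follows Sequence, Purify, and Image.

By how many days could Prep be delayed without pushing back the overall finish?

17

The longest chain is Extract→Image→Quantify = 7+9+5 = 21; overall finish 21 days.
Prep finishes as early as 2 and must finish by 19.
Float = 21 − 4 = 17.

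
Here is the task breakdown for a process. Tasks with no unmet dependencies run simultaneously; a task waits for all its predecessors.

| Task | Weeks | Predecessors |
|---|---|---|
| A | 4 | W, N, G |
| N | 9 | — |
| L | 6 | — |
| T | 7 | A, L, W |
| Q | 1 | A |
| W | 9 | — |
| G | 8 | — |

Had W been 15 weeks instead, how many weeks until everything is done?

26

As given, the longest chain is W→A→T = 9+4+7 = 20, so the finish is 20 weeks.
W lies on that path, so at 15 weeks the path becomes 26 weeks.
No other chain overtakes it, so the finish is 26 weeks.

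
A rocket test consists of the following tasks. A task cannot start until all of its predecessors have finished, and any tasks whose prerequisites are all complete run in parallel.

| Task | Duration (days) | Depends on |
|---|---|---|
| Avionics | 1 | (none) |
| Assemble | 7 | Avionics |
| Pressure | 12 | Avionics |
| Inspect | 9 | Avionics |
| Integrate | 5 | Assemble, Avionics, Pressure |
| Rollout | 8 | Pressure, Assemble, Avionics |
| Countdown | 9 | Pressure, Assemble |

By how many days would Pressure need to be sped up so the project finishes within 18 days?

Current finish: 22 days; target: 18.
Pressure is on every critical path, so each day cut from Pressure cuts the finish by one (this holds down to a finish of 17).
Need 22 − 18 = 4 days off Pressure → Pressure becomes 8 days, finish becomes 18.

4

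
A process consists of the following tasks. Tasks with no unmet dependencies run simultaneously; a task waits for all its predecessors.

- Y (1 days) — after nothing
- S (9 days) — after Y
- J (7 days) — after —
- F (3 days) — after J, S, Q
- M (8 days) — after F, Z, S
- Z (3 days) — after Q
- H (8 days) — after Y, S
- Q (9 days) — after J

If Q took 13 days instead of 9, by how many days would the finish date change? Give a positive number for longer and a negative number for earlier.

4

Baseline: J→Q→F→M = 7+9+3+8 = 27 → 27 days.
Q is on the critical path; changing it to 13 makes that path 31 days.
That remains the longest chain; total 31 days.
Change in finish: 31 − 27 = +4 days.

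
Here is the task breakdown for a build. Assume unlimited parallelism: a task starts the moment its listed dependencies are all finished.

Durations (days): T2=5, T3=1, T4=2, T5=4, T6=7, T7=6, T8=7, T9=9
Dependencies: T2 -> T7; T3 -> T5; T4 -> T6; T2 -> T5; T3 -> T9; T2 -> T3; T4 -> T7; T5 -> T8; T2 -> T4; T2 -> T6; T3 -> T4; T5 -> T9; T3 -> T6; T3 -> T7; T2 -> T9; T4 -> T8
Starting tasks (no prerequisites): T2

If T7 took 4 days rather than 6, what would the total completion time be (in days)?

Critical path before the change: T2→T3→T5→T9 = 5+1+4+9 = 19 giving 19 days.
T7 has 5 days of float (longest path through it is 14).
The critical path is still T2→T3→T5→T9; finish is now 19 days.

19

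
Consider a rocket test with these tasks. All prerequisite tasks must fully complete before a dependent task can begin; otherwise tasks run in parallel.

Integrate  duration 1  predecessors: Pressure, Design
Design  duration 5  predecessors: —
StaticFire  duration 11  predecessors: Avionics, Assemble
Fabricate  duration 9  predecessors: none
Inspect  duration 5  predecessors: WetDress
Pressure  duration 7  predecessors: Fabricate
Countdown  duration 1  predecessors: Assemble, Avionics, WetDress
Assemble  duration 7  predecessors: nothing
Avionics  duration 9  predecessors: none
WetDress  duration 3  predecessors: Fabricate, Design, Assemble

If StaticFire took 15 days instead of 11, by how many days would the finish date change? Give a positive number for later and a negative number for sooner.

Actual critical path: Avionics→StaticFire = 9+11 = 20 ⇒ 20 days.
StaticFire is on the critical path; changing it to 15 makes that path 24 days.
The critical path is still Avionics→StaticFire; finish is now 24 days.
Change in finish: 24 − 20 = +4 days.

4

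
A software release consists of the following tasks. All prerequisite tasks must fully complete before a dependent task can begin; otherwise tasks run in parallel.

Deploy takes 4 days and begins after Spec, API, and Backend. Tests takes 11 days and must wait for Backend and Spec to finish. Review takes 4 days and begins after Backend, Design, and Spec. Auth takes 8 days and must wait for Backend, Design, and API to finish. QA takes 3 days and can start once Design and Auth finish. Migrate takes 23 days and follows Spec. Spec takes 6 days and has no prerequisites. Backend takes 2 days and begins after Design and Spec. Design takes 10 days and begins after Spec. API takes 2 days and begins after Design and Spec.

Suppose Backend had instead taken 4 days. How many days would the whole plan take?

31

Baseline: Spec→Design→Backend→Auth→QA = 6+10+2+8+3 = 29 → 29 days.
Backend is on the critical path; changing it to 4 makes that path 31 days.
That remains the longest chain; total 31 days.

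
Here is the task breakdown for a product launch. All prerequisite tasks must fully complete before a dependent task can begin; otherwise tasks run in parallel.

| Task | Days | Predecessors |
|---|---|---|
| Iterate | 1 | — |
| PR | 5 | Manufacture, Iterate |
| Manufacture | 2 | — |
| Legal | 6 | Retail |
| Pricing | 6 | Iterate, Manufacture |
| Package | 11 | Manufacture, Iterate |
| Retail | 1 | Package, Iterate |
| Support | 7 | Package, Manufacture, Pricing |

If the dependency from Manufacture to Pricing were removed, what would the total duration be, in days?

Before: longest chain Manufacture→Package→Retail→Legal = 2+11+1+6 = 20, finish 20.
Without Manufacture→Pricing, Pricing's earliest start moves from 2 to 1.
New critical path: Manufacture→Package→Retail→Legal = 2+11+1+6 = 20 ⇒ 20 days.

20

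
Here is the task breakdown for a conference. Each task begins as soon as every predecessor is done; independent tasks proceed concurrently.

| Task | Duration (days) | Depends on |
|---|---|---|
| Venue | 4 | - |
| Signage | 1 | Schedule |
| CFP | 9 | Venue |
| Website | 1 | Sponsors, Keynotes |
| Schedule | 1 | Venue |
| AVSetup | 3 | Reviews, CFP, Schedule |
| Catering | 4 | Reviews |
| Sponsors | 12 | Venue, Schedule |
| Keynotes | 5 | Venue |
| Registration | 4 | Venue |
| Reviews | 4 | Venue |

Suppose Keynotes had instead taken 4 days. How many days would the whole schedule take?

The binding path is Venue→Schedule→Sponsors→Website = 4+1+12+1 = 18; finish at 18 days.
Keynotes is off the critical path — its longest chain is 10 days, giving 8 of slack.
No other chain overtakes it, so the finish is 18 days.

18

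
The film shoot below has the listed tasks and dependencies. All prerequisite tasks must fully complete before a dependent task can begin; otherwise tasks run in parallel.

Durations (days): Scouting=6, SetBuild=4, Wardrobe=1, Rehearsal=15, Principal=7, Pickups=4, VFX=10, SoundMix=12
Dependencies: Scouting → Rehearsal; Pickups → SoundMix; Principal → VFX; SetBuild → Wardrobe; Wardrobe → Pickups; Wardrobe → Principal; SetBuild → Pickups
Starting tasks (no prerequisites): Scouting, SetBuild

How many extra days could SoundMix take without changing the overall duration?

SetBuild→Wardrobe→Principal→VFX = 4+1+7+10 = 22 sets the makespan at 22 days.
Longest path through SoundMix: 21 days (earliest finish 21, latest finish 22).
So SoundMix can slip 22 − 21 = 1 day.

1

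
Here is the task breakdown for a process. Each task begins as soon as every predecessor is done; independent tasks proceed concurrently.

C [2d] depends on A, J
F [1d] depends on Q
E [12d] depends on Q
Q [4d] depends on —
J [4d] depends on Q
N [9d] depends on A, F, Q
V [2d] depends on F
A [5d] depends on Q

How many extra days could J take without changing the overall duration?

Critical path: Q→A→N = 4+5+9 = 18, so the finish is 18 days.
Longest path through J: 10 days (earliest finish 8, latest finish 16).
Slack of J = 12 − 4 = 8 days.

8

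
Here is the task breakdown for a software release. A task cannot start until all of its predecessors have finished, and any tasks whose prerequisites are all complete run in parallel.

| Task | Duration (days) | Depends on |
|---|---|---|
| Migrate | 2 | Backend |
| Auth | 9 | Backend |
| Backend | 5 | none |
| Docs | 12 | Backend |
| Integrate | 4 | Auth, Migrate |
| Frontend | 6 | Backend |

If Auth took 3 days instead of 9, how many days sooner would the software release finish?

1

As given, the longest chain is Backend→Auth→Integrate = 5+9+4 = 18, so the finish is 18 days.
Auth is on the critical path; changing it to 3 makes that path 12 days.
Now Backend→Docs = 5+12 = 17 is longest, so the finish becomes 17 days.
Change in finish: 17 − 18 = -1 days.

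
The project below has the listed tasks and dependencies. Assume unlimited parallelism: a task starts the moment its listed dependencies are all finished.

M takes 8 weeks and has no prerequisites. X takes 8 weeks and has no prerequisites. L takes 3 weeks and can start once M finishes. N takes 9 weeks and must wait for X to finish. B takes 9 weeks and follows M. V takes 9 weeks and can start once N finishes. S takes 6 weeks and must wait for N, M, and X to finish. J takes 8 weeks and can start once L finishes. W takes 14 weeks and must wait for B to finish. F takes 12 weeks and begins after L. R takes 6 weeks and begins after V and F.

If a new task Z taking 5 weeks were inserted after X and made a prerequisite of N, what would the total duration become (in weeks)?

37

Originally the project takes 32 weeks.
With Z inserted, N now waits for max(X, Z).
New critical path: X→Z→N→V→R = 8+5+9+9+6 = 37 ⇒ 37 weeks.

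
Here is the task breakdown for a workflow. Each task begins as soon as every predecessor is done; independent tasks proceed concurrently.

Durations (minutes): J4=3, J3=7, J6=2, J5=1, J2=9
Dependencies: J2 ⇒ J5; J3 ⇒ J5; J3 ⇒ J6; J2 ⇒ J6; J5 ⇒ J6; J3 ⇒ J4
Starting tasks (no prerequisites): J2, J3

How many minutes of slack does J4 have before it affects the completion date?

J2→J5→J6 = 9+1+2 = 12 sets the makespan at 12 minutes.
Longest path through J4: 10 minutes (earliest finish 10, latest finish 12).
Float = 12 − 10 = 2.

2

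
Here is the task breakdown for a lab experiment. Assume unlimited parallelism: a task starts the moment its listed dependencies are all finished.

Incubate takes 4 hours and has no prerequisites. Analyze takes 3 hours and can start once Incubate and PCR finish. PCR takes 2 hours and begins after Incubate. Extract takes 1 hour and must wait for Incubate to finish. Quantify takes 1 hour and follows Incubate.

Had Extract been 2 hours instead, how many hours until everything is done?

9

As given, the longest chain is Incubate→PCR→Analyze = 4+2+3 = 9, so the finish is 9 hours.
Extract is off the critical path — its longest chain is 5 hours, giving 4 of slack.
No other chain overtakes it, so the finish is 9 hours.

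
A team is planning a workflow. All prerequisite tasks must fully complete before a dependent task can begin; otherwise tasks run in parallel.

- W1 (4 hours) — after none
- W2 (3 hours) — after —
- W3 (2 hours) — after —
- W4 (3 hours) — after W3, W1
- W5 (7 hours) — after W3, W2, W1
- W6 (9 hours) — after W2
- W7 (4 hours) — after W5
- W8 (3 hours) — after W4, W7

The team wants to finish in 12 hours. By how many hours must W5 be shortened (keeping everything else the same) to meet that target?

6

Current finish: 18 hours; target: 12.
W5 is on every critical path, so each hour cut from W5 cuts the finish by one (this holds down to a finish of 12).
Need 18 − 12 = 6 hours off W5 → W5 becomes 1 hour, finish becomes 12.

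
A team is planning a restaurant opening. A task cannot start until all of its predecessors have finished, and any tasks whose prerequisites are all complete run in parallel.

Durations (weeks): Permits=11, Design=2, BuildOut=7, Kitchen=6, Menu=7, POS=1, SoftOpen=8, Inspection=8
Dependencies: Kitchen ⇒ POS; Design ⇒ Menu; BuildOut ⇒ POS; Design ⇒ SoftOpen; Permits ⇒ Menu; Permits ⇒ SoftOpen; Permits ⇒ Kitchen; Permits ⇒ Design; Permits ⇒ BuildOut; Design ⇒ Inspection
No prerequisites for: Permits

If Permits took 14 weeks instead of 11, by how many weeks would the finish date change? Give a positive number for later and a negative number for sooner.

As given, the longest chain is Permits→Design→SoftOpen = 11+2+8 = 21, so the finish is 21 weeks.
Permits is on the critical path; changing it to 14 makes that path 24 weeks.
That remains the longest chain; total 24 weeks.
Change in finish: 24 − 21 = +3 weeks.

3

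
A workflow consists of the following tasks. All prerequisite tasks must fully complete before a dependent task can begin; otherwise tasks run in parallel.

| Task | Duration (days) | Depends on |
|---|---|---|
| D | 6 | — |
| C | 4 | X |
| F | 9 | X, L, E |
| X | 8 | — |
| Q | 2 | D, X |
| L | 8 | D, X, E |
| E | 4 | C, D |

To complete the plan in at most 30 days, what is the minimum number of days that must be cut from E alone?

Current finish: 33 days; target: 30.
E is on every critical path, so each day cut from E cuts the finish by one (this holds down to a finish of 30).
Need 33 − 30 = 3 days off E → E becomes 1 day, finish becomes 30.

3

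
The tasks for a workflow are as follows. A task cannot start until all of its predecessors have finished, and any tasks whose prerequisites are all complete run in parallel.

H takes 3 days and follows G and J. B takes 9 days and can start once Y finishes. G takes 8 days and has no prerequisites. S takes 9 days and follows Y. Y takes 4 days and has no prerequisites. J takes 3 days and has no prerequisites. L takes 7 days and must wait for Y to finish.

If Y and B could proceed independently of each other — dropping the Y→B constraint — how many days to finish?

13

With the dependency in place, Y→S = 4+9 = 13 sets the finish at 13 days.
Without Y→B, B's earliest start moves from 4 to 0.
The longest chain is now Y→S = 4+9 = 13, so the workflow takes 13 days.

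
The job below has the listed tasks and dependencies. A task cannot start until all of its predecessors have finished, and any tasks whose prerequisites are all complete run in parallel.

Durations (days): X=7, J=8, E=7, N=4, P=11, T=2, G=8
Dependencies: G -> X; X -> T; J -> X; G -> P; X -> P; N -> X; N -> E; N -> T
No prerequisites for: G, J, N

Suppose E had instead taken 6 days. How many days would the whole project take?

26

The binding path is G→X→P = 8+7+11 = 26; finish at 26 days.
The longest path through E is only 11 days, so E has float 15.
That remains the longest chain; total 26 days.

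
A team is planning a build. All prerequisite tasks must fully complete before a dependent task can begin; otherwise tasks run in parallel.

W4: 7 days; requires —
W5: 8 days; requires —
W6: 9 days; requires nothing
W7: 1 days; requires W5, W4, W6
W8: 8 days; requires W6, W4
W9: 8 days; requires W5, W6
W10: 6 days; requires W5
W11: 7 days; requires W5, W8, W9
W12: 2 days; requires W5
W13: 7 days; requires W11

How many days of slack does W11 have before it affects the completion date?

0

The longest chain is W6→W8→W11→W13 = 9+8+7+7 = 31; overall finish 31 days.
The longest chain containing W11 totals 31 days.
So W11 can slip 24 − 24 = 0 days.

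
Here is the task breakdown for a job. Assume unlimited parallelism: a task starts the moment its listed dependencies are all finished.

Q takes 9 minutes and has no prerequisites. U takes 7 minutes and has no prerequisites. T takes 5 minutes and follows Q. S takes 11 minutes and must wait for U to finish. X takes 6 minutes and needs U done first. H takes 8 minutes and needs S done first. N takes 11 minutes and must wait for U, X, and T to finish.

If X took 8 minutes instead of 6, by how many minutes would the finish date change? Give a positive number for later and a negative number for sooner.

The binding path is U→S→H = 7+11+8 = 26; finish at 26 minutes.
The longest path through X is only 24 minutes, so X has float 2.
The critical path is still U→S→H; finish is now 26 minutes.
Change in finish: 26 − 26 = +0 minutes.

0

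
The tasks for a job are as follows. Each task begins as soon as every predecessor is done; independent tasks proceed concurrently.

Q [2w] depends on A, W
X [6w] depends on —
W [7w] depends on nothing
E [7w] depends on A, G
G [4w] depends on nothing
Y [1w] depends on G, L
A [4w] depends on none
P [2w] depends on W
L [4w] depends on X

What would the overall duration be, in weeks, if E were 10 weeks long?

14

Baseline: A→E = 4+7 = 11 → 11 weeks.
E lies on that path, so at 10 weeks the path becomes 14 weeks.
That remains the longest chain; total 14 weeks.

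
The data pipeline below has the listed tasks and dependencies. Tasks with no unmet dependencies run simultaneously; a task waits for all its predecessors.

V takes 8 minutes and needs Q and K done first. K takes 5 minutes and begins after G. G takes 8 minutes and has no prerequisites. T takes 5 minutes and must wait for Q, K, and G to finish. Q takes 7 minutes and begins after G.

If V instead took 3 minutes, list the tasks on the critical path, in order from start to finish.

G, Q, T

As given, the longest chain is G→Q→V = 8+7+8 = 23, so the finish is 23 minutes.
V lies on that path, so at 3 minutes the path becomes 18 minutes.
The binding chain switches to G→Q→T = 8+7+5 = 20; finish 20 minutes.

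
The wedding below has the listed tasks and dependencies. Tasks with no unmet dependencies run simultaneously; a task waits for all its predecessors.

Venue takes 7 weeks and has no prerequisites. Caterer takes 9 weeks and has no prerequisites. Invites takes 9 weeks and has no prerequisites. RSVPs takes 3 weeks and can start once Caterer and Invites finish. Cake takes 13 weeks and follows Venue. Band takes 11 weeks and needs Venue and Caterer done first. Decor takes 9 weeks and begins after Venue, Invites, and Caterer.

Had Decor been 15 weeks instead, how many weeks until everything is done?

Actual critical path: Venue→Cake = 7+13 = 20 ⇒ 20 weeks.
The longest path through Decor is only 18 weeks, so Decor has float 2.
The binding chain switches to Caterer→Decor = 9+15 = 24; finish 24 weeks.

24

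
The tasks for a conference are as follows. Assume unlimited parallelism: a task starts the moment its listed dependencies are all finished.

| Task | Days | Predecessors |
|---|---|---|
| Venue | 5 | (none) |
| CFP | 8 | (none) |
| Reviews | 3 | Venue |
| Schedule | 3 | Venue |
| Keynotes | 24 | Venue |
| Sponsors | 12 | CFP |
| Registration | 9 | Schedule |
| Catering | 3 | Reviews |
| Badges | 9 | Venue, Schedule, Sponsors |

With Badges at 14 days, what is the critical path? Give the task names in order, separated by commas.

CFP, Sponsors, Badges

Actual critical path: CFP→Sponsors→Badges = 8+12+9 = 29 ⇒ 29 days.
Badges is on the critical path; changing it to 14 makes that path 34 days.
The critical path is still CFP→Sponsors→Badges; finish is now 34 days.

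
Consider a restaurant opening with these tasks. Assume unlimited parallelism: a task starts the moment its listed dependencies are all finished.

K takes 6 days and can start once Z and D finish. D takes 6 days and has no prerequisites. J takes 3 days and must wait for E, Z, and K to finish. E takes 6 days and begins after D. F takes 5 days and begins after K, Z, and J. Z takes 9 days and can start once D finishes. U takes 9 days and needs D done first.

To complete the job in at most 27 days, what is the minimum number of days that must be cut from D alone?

2

Current finish: 29 days; target: 27.
D is on every critical path, so each day cut from D cuts the finish by one (this holds down to a finish of 24).
Need 29 − 27 = 2 days off D → D becomes 4 days, finish becomes 27.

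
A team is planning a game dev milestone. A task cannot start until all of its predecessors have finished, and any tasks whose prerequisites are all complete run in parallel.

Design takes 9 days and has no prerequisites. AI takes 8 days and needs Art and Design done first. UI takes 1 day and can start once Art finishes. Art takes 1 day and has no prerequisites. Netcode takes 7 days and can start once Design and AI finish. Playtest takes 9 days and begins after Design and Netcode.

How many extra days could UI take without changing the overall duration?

The longest chain is Design→AI→Netcode→Playtest = 9+8+7+9 = 33; overall finish 33 days.
The longest chain containing UI totals 2 days.
So UI can slip 33 − 2 = 31 days.

31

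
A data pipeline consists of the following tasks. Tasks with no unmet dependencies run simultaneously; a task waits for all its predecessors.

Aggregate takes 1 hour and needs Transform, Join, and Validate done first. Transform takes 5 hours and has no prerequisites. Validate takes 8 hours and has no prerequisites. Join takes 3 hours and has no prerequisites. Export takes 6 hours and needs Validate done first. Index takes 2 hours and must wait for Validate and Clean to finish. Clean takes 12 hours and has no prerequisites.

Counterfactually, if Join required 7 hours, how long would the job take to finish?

Actual critical path: Clean→Index = 12+2 = 14 ⇒ 14 hours.
The longest path through Join is only 4 hours, so Join has float 10.
The critical path is still Clean→Index; finish is now 14 hours.

14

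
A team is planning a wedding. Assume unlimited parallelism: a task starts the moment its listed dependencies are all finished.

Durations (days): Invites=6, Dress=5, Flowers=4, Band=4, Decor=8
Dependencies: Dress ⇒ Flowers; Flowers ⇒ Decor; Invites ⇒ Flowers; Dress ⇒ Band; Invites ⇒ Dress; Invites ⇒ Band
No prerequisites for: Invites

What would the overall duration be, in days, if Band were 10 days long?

23

Critical path before the change: Invites→Dress→Flowers→Decor = 6+5+4+8 = 23 giving 23 days.
The longest path through Band is only 15 days, so Band has float 8.
The critical path is still Invites→Dress→Flowers→Decor; finish is now 23 days.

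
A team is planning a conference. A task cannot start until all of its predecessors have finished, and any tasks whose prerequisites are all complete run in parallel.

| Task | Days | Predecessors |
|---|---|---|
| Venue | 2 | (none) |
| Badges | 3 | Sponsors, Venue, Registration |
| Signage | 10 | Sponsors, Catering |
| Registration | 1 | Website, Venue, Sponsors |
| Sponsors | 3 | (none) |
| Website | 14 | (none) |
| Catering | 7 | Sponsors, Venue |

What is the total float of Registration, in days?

2

Sponsors→Catering→Signage = 3+7+10 = 20 sets the makespan at 20 days.
Longest path through Registration: 18 days (earliest finish 15, latest finish 17).
Slack of Registration = 16 − 14 = 2 days.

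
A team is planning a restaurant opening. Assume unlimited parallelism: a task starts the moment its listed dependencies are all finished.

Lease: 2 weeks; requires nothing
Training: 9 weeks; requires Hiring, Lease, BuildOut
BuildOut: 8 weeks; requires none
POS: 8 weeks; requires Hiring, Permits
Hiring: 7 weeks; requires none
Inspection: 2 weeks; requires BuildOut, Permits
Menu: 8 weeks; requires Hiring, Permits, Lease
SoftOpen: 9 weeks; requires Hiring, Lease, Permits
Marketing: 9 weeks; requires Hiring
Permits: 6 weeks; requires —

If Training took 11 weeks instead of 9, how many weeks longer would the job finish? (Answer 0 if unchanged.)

2

Baseline: BuildOut→Training = 8+9 = 17 → 17 weeks.
Training is on the critical path; changing it to 11 makes that path 19 weeks.
The critical path is still BuildOut→Training; finish is now 19 weeks.
Change in finish: 19 − 17 = +2 weeks.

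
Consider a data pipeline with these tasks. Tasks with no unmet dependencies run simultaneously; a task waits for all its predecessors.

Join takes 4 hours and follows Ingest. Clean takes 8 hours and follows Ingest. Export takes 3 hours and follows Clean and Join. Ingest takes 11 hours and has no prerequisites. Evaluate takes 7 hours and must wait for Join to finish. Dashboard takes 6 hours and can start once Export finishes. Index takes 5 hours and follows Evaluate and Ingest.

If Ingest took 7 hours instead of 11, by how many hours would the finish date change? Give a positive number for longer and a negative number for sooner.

As given, the longest chain is Ingest→Clean→Export→Dashboard = 11+8+3+6 = 28, so the finish is 28 hours.
Ingest lies on that path, so at 7 hours the path becomes 24 hours.
That remains the longest chain; total 24 hours.
Change in finish: 24 − 28 = -4 hours.

-4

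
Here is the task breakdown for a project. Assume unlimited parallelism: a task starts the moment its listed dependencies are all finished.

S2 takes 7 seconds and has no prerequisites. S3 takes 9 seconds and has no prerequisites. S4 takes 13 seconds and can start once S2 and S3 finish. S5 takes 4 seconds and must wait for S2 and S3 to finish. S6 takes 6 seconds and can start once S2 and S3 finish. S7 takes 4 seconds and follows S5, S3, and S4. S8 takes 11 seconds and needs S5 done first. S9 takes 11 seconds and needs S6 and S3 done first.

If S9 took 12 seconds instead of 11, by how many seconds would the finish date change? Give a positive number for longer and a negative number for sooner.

Actual critical path: S3→S6→S9 = 9+6+11 = 26 ⇒ 26 seconds.
S9 lies on that path, so at 12 seconds the path becomes 27 seconds.
The critical path is still S3→S6→S9; finish is now 27 seconds.
Change in finish: 27 − 26 = +1 seconds.

1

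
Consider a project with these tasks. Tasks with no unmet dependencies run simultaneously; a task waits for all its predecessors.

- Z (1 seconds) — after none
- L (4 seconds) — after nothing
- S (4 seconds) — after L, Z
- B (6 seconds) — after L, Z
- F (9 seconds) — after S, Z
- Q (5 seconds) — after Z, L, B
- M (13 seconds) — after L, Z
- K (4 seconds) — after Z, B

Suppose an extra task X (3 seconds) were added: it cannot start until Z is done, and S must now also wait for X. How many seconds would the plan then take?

17

Originally the plan takes 17 seconds.
With X inserted, S now waits for max(L, Z, X).
New critical path: Z→X→S→F = 1+3+4+9 = 17 ⇒ 17 seconds.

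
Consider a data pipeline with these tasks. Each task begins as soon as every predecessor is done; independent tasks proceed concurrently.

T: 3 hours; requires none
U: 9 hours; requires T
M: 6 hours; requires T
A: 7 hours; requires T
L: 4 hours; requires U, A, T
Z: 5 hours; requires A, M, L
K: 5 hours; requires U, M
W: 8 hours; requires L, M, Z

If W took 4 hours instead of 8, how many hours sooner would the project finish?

4

Critical path before the change: T→U→L→Z→W = 3+9+4+5+8 = 29 giving 29 hours.
W is on the critical path; changing it to 4 makes that path 25 hours.
No other chain overtakes it, so the finish is 25 hours.
Change in finish: 25 − 29 = -4 hours.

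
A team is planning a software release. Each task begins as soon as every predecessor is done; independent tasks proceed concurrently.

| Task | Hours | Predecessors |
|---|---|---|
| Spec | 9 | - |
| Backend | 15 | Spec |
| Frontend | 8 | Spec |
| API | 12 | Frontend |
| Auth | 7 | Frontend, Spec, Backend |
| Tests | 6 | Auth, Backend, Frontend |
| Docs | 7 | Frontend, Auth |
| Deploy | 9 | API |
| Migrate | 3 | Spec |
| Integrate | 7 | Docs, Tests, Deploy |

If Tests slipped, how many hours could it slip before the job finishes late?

The longest chain is Spec→Backend→Auth→Docs→Integrate = 9+15+7+7+7 = 45; overall finish 45 hours.
The longest chain containing Tests totals 44 hours.
So Tests can slip 38 − 37 = 1 hour.

1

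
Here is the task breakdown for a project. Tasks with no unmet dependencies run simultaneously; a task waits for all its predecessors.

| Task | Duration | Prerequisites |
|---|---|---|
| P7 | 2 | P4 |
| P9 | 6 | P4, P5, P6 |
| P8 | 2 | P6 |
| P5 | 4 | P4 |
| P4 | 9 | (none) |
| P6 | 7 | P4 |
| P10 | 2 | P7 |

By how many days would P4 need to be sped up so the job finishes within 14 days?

Current finish: 22 days; target: 14.
P4 is on every critical path, so each day cut from P4 cuts the finish by one (this holds down to a finish of 14).
Need 22 − 14 = 8 days off P4 → P4 becomes 1 day, finish becomes 14.

8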